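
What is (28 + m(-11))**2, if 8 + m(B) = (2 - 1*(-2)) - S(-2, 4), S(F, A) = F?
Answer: 676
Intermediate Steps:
m(B) = -2 (m(B) = -8 + ((2 - 1*(-2)) - 1*(-2)) = -8 + ((2 + 2) + 2) = -8 + (4 + 2) = -8 + 6 = -2)
(28 + m(-11))**2 = (28 - 2)**2 = 26**2 = 676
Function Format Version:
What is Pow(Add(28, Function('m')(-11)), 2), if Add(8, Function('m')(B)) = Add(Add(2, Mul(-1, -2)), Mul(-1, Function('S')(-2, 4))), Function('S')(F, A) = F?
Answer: 676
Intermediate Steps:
Function('m')(B) = -2 (Function('m')(B) = Add(-8, Add(Add(2, Mul(-1, -2)), Mul(-1, -2))) = Add(-8, Add(Add(2, 2), 2)) = Add(-8, Add(4, 2)) = Add(-8, 6) = -2)
Pow(Add(28, Function('m')(-11)), 2) = Pow(Add(28, -2), 2) = Pow(26, 2) = 676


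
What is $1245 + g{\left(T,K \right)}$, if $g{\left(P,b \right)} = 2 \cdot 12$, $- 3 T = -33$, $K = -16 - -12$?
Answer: $1269$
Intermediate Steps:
$K = -4$ ($K = -16 + 12 = -4$)
$T = 11$ ($T = \left(- \frac{1}{3}\right) \left(-33\right) = 11$)
$g{\left(P,b \right)} = 24$
$1245 + g{\left(T,K \right)} = 1245 + 24 = 1269$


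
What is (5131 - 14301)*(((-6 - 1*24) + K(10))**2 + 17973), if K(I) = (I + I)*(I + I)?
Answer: -1420185410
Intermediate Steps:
K(I) = 4*I**2 (K(I) = (2*I)*(2*I) = 4*I**2)
(5131 - 14301)*(((-6 - 1*24) + K(10))**2 + 17973) = (5131 - 14301)*(((-6 - 1*24) + 4*10**2)**2 + 17973) = -9170*(((-6 - 24) + 4*100)**2 + 17973) = -9170*((-30 + 400)**2 + 17973) = -9170*(370**2 + 17973) = -9170*(136900 + 17973) = -9170*154873 = -1420185410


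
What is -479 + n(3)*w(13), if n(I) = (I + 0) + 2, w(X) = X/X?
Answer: -474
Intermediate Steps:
w(X) = 1
n(I) = 2 + I (n(I) = I + 2 = 2 + I)
-479 + n(3)*w(13) = -479 + (2 + 3)*1 = -479 + 5*1 = -479 + 5 = -474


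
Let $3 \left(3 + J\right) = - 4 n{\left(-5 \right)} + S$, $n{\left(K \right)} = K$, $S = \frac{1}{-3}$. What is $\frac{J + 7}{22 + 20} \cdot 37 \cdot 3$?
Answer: $\frac{3515}{126} \approx 27.897$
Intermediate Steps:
$S = - \frac{1}{3} \approx -0.33333$
$J = \frac{32}{9}$ ($J = -3 + \frac{\left(-4\right) \left(-5\right) - \frac{1}{3}}{3} = -3 + \frac{20 - \frac{1}{3}}{3} = -3 + \frac{1}{3} \cdot \frac{59}{3} = -3 + \frac{59}{9} = \frac{32}{9} \approx 3.5556$)
$\frac{J + 7}{22 + 20} \cdot 37 \cdot 3 = \frac{\frac{32}{9} + 7}{22 + 20} \cdot 37 \cdot 3 = \frac{95}{9 \cdot 42} \cdot 37 \cdot 3 = \frac{95}{9} \cdot \frac{1}{42} \cdot 37 \cdot 3 = \frac{95}{378} \cdot 37 \cdot 3 = \frac{3515}{378} \cdot 3 = \frac{3515}{126}$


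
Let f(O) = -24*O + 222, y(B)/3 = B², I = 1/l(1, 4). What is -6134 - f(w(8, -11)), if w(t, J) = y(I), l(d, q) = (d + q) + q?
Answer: -57196/9 ≈ -6355.1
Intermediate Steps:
l(d, q) = d + 2*q
I = ⅑ (I = 1/(1 + 2*4) = 1/(1 + 8) = 1/9 = ⅑ ≈ 0.11111)
y(B) = 3*B²
w(t, J) = 1/27 (w(t, J) = 3*(⅑)² = 3*(1/81) = 1/27)
f(O) = 222 - 24*O
-6134 - f(w(8, -11)) = -6134 - (222 - 24*1/27) = -6134 - (222 - 8/9) = -6134 - 1*1990/9 = -6134 - 1990/9 = -57196/9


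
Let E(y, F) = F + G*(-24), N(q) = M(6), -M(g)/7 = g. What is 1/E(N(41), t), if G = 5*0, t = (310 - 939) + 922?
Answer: 1/293 ≈ 0.0034130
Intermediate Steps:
M(g) = -7*g
N(q) = -42 (N(q) = -7*6 = -42)
t = 293 (t = -629 + 922 = 293)
G = 0
E(y, F) = F (E(y, F) = F + 0*(-24) = F + 0 = F)
1/E(N(41), t) = 1/293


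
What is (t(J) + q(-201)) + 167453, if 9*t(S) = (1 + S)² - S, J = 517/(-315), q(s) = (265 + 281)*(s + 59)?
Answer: 80301904684/893025 ≈ 89921.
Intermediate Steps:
q(s) = 32214 + 546*s (q(s) = 546*(59 + s) = 32214 + 546*s)
J = -517/315 (J = 517*(-1/315) = -517/315 ≈ -1.6413)
t(S) = -S/9 + (1 + S)²/9 (t(S) = ((1 + S)² - S)/9 = -S/9 + (1 + S)²/9)
(t(J) + q(-201)) + 167453 = ((-⅑*(-517/315) + (1 - 517/315)²/9) + (32214 + 546*(-201))) + 167453 = ((517/2835 + (-202/315)²/9) + (32214 - 109746)) + 167453 = ((517/2835 + (⅑)*(40804/99225)) - 77532) + 167453 = ((517/2835 + 40804/893025) - 77532) + 167453 = (203659/893025 - 77532) + 167453 = -69237810641/893025 + 167453 = 80301904684/893025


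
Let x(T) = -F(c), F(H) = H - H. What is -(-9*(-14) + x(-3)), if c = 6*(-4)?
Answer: -126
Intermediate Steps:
c = -24
F(H) = 0
x(T) = 0 (x(T) = -1*0 = 0)
-(-9*(-14) + x(-3)) = -(-9*(-14) + 0) = -(126 + 0) = -1*126 = -126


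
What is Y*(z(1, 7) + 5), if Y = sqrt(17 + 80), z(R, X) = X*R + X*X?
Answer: 61*sqrt(97) ≈ 600.78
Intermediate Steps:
z(R, X) = X**2 + R*X (z(R, X) = R*X + X**2 = X**2 + R*X)
Y = sqrt(97) ≈ 9.8489
Y*(z(1, 7) + 5) = sqrt(97)*(7*(1 + 7) + 5) = sqrt(97)*(7*8 + 5) = sqrt(97)*(56 + 5) = sqrt(97)*61 = 61*sqrt(97)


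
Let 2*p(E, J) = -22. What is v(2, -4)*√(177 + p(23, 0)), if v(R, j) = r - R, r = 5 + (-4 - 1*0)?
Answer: -√166 ≈ -12.884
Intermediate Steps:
p(E, J) = -11 (p(E, J) = (½)*(-22) = -11)
r = 1 (r = 5 + (-4 + 0) = 5 - 4 = 1)
v(R, j) = 1 - R
v(2, -4)*√(177 + p(23, 0)) = (1 - 1*2)*√(177 - 11) = (1 - 2)*√166 = -√166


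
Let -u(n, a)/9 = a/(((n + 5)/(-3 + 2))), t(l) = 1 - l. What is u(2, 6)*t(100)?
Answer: -5346/7 ≈ -763.71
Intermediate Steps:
u(n, a) = -9*a/(-5 - n) (u(n, a) = -9*a/((n + 5)/(-3 + 2)) = -9*a/((5 + n)/(-1)) = -9*a/((5 + n)*(-1)) = -9*a/(-5 - n))
u(2, 6)*t(100) = (9*6/(5 + 2))*(1 - 1*100) = (9*6/7)*(1 - 100) = (9*6*(⅐))*(-99) = (54/7)*(-99) = -5346/7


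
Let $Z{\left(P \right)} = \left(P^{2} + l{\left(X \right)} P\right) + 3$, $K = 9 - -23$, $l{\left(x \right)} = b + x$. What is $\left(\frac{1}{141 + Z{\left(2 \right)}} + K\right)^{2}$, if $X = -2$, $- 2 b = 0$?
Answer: $\frac{21242881}{20736} \approx 1024.4$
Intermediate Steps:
$b = 0$ ($b = \left(- \frac{1}{2}\right) 0 = 0$)
$l{\left(x \right)} = x$ ($l{\left(x \right)} = 0 + x = x$)
$K = 32$ ($K = 9 + 23 = 32$)
$Z{\left(P \right)} = 3 + P^{2} - 2 P$ ($Z{\left(P \right)} = \left(P^{2} - 2 P\right) + 3 = 3 + P^{2} - 2 P$)
$\left(\frac{1}{141 + Z{\left(2 \right)}} + K\right)^{2} = \left(\frac{1}{141 + \left(3 + 2^{2} - 4\right)} + 32\right)^{2} = \left(\frac{1}{141 + \left(3 + 4 - 4\right)} + 32\right)^{2} = \left(\frac{1}{141 + 3} + 32\right)^{2} = \left(\frac{1}{144} + 32\right)^{2} = \left(\frac{4609}{144}\right)^{2} = \frac{21242881}{20736}$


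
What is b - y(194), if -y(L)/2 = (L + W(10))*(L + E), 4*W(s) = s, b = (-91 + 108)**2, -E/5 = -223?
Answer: 514726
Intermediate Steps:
E = 1115 (E = -5*(-223) = 1115)
b = 289 (b = 17**2 = 289)
W(s) = s/4
y(L) = -2*(1115 + L)*(5/2 + L) (y(L) = -2*(L + (1/4)*10)*(L + 1115) = -2*(L + 5/2)*(1115 + L) = -2*(5/2 + L)*(1115 + L) = -2*(1115 + L)*(5/2 + L))
b - y(194) = 289 - (-5575 - 2235*194 - 2*194**2) = 289 - (-5575 - 433590 - 2*37636) = 289 - (-5575 - 433590 - 75272) = 289 - 1*(-514437) = 289 + 514437 = 514726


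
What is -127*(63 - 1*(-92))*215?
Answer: -4232275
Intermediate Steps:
-127*(63 - 1*(-92))*215 = -127*(63 + 92)*215 = -127*155*215 = -19685*215 = -4232275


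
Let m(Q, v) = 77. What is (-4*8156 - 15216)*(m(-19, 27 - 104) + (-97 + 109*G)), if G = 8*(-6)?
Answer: 251255680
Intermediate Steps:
G = -48
(-4*8156 - 15216)*(m(-19, 27 - 104) + (-97 + 109*G)) = (-4*8156 - 15216)*(77 + (-97 + 109*(-48))) = (-32624 - 15216)*(77 + (-97 - 5232)) = -47840*(77 - 5329) = -47840*(-5252) = 251255680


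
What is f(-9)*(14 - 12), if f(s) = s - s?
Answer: 0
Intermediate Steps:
f(s) = 0
f(-9)*(14 - 12) = 0*(14 - 12) = 0*2 = 0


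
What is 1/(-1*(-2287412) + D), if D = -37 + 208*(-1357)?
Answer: 1/2005119 ≈ 4.9872e-7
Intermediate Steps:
D = -282293 (D = -37 - 282256 = -282293)
1/(-1*(-2287412) + D) = 1/(-1*(-2287412) - 282293) = 1/(2287412 - 282293) = 1/2005119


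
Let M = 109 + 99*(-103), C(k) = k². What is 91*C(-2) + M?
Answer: -9724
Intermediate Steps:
M = -10088 (M = 109 - 10197 = -10088)
91*C(-2) + M = 91*(-2)² - 10088 = 91*4 - 10088 = 364 - 10088 = -9724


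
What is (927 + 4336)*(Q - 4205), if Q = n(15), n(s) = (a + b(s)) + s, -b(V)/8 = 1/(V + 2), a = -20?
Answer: -376715014/17 ≈ -2.2160e+7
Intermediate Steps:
b(V) = -8/(2 + V) (b(V) = -8/(V + 2) = -8/(2 + V))
n(s) = -20 + s - 8/(2 + s) (n(s) = (-20 - 8/(2 + s)) + s = -20 + s - 8/(2 + s))
Q = -93/17 (Q = (-8 + (-20 + 15)*(2 + 15))/(2 + 15) = (-8 - 5*17)/17 = (-8 - 85)/17 = (1/17)*(-93) = -93/17 ≈ -5.4706)
(927 + 4336)*(Q - 4205) = (927 + 4336)*(-93/17 - 4205) = 5263*(-71578/17) = -376715014/17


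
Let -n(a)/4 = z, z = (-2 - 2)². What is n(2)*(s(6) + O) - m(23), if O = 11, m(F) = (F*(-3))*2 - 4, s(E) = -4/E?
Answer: -1558/3 ≈ -519.33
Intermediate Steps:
m(F) = -4 - 6*F (m(F) = -3*F*2 - 4 = -6*F - 4 = -4 - 6*F)
z = 16 (z = (-4)² = 16)
n(a) = -64 (n(a) = -4*16 = -64)
n(2)*(s(6) + O) - m(23) = -64*(-4/6 + 11) - (-4 - 6*23) = -64*(-4*⅙ + 11) - (-4 - 138) = -64*(-⅔ + 11) - 1*(-142) = -64*31/3 + 142 = -1984/3 + 142 = -1558/3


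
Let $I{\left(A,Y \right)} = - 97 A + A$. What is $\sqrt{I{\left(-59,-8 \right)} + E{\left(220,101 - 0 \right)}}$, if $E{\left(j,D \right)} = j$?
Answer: $2 \sqrt{1471} \approx 76.707$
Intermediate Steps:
$I{\left(A,Y \right)} = - 96 A$
$\sqrt{I{\left(-59,-8 \right)} + E{\left(220,101 - 0 \right)}} = \sqrt{\left(-96\right) \left(-59\right) + 220} = \sqrt{5664 + 220} = \sqrt{5884} = 2 \sqrt{1471}$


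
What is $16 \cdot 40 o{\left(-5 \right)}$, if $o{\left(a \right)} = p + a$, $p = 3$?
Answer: $-1280$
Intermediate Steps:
$o{\left(a \right)} = 3 + a$
$16 \cdot 40 o{\left(-5 \right)} = 16 \cdot 40 \left(3 - 5\right) = 640 \left(-2\right) = -1280$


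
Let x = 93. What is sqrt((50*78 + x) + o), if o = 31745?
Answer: sqrt(35738) ≈ 189.04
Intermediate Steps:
sqrt((50*78 + x) + o) = sqrt((50*78 + 93) + 31745) = sqrt((3900 + 93) + 31745) = sqrt(3993 + 31745) = sqrt(35738)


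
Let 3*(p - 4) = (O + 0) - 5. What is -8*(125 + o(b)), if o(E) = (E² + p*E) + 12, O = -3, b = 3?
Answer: -1200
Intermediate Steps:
p = 4/3 (p = 4 + ((-3 + 0) - 5)/3 = 4 + (-3 - 5)/3 = 4 + (⅓)*(-8) = 4 - 8/3 = 4/3 ≈ 1.3333)
o(E) = 12 + E² + 4*E/3 (o(E) = (E² + 4*E/3) + 12 = 12 + E² + 4*E/3)
-8*(125 + o(b)) = -8*(125 + (12 + 3² + (4/3)*3)) = -8*(125 + (12 + 9 + 4)) = -8*(125 + 25) = -8*150 = -1200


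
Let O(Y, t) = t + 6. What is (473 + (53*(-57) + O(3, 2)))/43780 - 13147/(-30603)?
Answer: 24892202/66989967 ≈ 0.37158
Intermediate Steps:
O(Y, t) = 6 + t
(473 + (53*(-57) + O(3, 2)))/43780 - 13147/(-30603) = (473 + (53*(-57) + (6 + 2)))/43780 - 13147/(-30603) = (473 + (-3021 + 8))*(1/43780) - 13147*(-1/30603) = (473 - 3013)*(1/43780) + 13147/30603 = -2540*1/43780 + 13147/30603 = -127/2189 + 13147/30603 = 24892202/66989967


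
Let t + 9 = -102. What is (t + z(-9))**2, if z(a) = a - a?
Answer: 12321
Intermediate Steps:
z(a) = 0
t = -111 (t = -9 - 102 = -111)
(t + z(-9))**2 = (-111 + 0)**2 = (-111)**2 = 12321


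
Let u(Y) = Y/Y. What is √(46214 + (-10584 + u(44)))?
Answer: 3*√3959 ≈ 188.76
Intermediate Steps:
u(Y) = 1
√(46214 + (-10584 + u(44))) = √(46214 + (-10584 + 1)) = √(46214 - 10583) = √35631 = 3*√3959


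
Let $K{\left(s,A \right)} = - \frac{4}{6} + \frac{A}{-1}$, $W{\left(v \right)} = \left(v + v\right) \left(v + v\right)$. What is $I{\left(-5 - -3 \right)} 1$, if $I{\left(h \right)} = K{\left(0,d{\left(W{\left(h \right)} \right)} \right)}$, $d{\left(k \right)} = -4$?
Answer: $\frac{10}{3} \approx 3.3333$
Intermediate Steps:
$W{\left(v \right)} = 4 v^{2}$ ($W{\left(v \right)} = 2 v 2 v = 4 v^{2}$)
$K{\left(s,A \right)} = - \frac{2}{3} - A$ ($K{\left(s,A \right)} = \left(-4\right) \frac{1}{6} + A \left(-1\right) = - \frac{2}{3} - A$)
$I{\left(h \right)} = \frac{10}{3}$ ($I{\left(h \right)} = - \frac{2}{3} - -4 = - \frac{2}{3} + 4 = \frac{10}{3}$)
$I{\left(-5 - -3 \right)} 1 = \frac{10}{3} \cdot 1 = \frac{10}{3}$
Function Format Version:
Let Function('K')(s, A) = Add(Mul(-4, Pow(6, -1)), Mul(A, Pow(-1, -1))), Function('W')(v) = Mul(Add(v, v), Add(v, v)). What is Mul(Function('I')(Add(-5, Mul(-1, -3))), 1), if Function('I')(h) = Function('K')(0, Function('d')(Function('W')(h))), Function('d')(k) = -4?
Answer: Rational(10, 3) ≈ 3.3333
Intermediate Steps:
Function('W')(v) = Mul(4, Pow(v, 2)) (Function('W')(v) = Mul(Mul(2, v), Mul(2, v)) = Mul(4, Pow(v, 2)))
Function('K')(s, A) = Add(Rational(-2, 3), Mul(-1, A)) (Function('K')(s, A) = Add(Mul(-4, Rational(1, 6)), Mul(A, -1)) = Add(Rational(-2, 3), Mul(-1, A)))
Function('I')(h) = Rational(10, 3) (Function('I')(h) = Add(Rational(-2, 3), Mul(-1, -4)) = Add(Rational(-2, 3), 4) = Rational(10, 3))
Mul(Function('I')(Add(-5, Mul(-1, -3))), 1) = Mul(Rational(10, 3), 1) = Rational(10, 3)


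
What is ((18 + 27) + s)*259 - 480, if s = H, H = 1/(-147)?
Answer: 234638/21 ≈ 11173.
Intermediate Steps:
H = -1/147 ≈ -0.0068027
s = -1/147 ≈ -0.0068027
((18 + 27) + s)*259 - 480 = ((18 + 27) - 1/147)*259 - 480 = (45 - 1/147)*259 - 480 = (6614/147)*259 - 480 = 244718/21 - 480 = 234638/21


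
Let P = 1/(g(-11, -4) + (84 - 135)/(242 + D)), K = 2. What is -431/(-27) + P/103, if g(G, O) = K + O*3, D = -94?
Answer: 67961687/4257711 ≈ 15.962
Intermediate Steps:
g(G, O) = 2 + 3*O (g(G, O) = 2 + O*3 = 2 + 3*O)
P = -148/1531 (P = 1/((2 + 3*(-4)) + (84 - 135)/(242 - 94)) = 1/((2 - 12) - 51/148) = 1/(-10 - 51*1/148) = 1/(-10 - 51/148) = 1/(-1531/148) = -148/1531 ≈ -0.096669)
-431/(-27) + P/103 = -431/(-27) - 148/1531/103 = -431*(-1/27) - 148/1531*1/103 = 431/27 - 148/157693 = 67961687/4257711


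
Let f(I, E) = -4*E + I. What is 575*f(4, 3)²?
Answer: 36800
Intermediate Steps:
f(I, E) = I - 4*E
575*f(4, 3)² = 575*(4 - 4*3)² = 575*(4 - 12)² = 575*(-8)² = 575*64 = 36800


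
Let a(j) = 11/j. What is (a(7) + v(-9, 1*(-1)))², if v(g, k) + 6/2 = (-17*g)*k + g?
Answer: 1308736/49 ≈ 26709.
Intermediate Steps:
v(g, k) = -3 + g - 17*g*k (v(g, k) = -3 + ((-17*g)*k + g) = -3 + (-17*g*k + g) = -3 + (g - 17*g*k) = -3 + g - 17*g*k)
(a(7) + v(-9, 1*(-1)))² = (11/7 + (-3 - 9 - 17*(-9)*1*(-1)))² = (11*(⅐) + (-3 - 9 - 17*(-9)*(-1)))² = (11/7 + (-3 - 9 - 153))² = (11/7 - 165)² = (-1144/7)² = 1308736/49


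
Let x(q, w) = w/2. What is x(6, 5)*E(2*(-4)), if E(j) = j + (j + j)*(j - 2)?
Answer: 380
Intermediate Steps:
x(q, w) = w/2 (x(q, w) = w*(½) = w/2)
E(j) = j + 2*j*(-2 + j) (E(j) = j + (2*j)*(-2 + j) = j + 2*j*(-2 + j))
x(6, 5)*E(2*(-4)) = ((½)*5)*((2*(-4))*(-3 + 2*(2*(-4)))) = 5*(-8*(-3 + 2*(-8)))/2 = 5*(-8*(-3 - 16))/2 = 5*(-8*(-19))/2 = (5/2)*152 = 380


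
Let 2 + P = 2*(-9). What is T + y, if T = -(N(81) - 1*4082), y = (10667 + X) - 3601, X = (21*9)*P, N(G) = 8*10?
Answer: 7288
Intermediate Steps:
P = -20 (P = -2 + 2*(-9) = -2 - 18 = -20)
N(G) = 80
X = -3780 (X = (21*9)*(-20) = 189*(-20) = -3780)
y = 3286 (y = (10667 - 3780) - 3601 = 6887 - 3601 = 3286)
T = 4002 (T = -(80 - 1*4082) = -(80 - 4082) = -1*(-4002) = 4002)
T + y = 4002 + 3286 = 7288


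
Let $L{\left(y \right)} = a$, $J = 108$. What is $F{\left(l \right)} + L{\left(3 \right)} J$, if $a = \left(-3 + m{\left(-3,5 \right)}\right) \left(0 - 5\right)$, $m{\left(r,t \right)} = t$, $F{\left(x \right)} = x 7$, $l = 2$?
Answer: $-1066$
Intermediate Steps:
$F{\left(x \right)} = 7 x$
$a = -10$ ($a = \left(-3 + 5\right) \left(0 - 5\right) = 2 \left(-5\right) = -10$)
$L{\left(y \right)} = -10$
$F{\left(l \right)} + L{\left(3 \right)} J = 7 \cdot 2 - 1080 = 14 - 1080 = -1066$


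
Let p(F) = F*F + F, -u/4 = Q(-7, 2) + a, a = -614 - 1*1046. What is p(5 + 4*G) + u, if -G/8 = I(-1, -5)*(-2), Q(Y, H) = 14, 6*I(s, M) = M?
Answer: 79846/9 ≈ 8871.8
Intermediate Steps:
I(s, M) = M/6
a = -1660 (a = -614 - 1046 = -1660)
u = 6584 (u = -4*(14 - 1660) = -4*(-1646) = 6584)
G = -40/3 (G = -8*(1/6)*(-5)*(-2) = -(-20)*(-2)/3 = -8*5/3 = -40/3 ≈ -13.333)
p(F) = F + F**2 (p(F) = F**2 + F = F + F**2)
p(5 + 4*G) + u = (5 + 4*(-40/3))*(1 + (5 + 4*(-40/3))) + 6584 = (5 - 160/3)*(1 + (5 - 160/3)) + 6584 = -145*(1 - 145/3)/3 + 6584 = -145/3*(-142/3) + 6584 = 20590/9 + 6584 = 79846/9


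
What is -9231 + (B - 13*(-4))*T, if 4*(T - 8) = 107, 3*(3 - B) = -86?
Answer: -75883/12 ≈ -6323.6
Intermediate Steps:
B = 95/3 (B = 3 - 1/3*(-86) = 3 + 86/3 = 95/3 ≈ 31.667)
T = 139/4 (T = 8 + (1/4)*107 = 8 + 107/4 = 139/4 ≈ 34.750)
-9231 + (B - 13*(-4))*T = -9231 + (95/3 - 13*(-4))*(139/4) = -9231 + (95/3 + 52)*(139/4) = -9231 + (251/3)*(139/4) = -9231 + 34889/12 = -75883/12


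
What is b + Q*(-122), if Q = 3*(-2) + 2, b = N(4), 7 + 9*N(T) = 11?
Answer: 4396/9 ≈ 488.44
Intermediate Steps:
N(T) = 4/9 (N(T) = -7/9 + (⅑)*11 = -7/9 + 11/9 = 4/9)
b = 4/9 ≈ 0.44444
Q = -4 (Q = -6 + 2 = -4)
b + Q*(-122) = 4/9 - 4*(-122) = 4/9 + 488 = 4396/9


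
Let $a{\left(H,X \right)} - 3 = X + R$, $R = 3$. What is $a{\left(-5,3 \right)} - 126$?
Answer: $-117$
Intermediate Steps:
$a{\left(H,X \right)} = 6 + X$ ($a{\left(H,X \right)} = 3 + \left(X + 3\right) = 3 + \left(3 + X\right) = 6 + X$)
$a{\left(-5,3 \right)} - 126 = \left(6 + 3\right) - 126 = 9 - 126 = -117$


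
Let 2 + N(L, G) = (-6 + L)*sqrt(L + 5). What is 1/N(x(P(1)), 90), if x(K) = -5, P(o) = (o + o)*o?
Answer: -1/2 ≈ -0.50000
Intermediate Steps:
P(o) = 2*o**2 (P(o) = (2*o)*o = 2*o**2)
N(L, G) = -2 + sqrt(5 + L)*(-6 + L) (N(L, G) = -2 + (-6 + L)*sqrt(L + 5) = -2 + (-6 + L)*sqrt(5 + L) = -2 + sqrt(5 + L)*(-6 + L))
1/N(x(P(1)), 90) = 1/(-2 - 6*sqrt(5 - 5) - 5*sqrt(5 - 5)) = 1/(-2 - 6*sqrt(0) - 5*sqrt(0)) = 1/(-2 - 6*0 - 5*0) = 1/(-2 + 0 + 0) = 1/(-2) = -1/2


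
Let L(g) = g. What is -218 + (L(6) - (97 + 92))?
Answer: -401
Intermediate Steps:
-218 + (L(6) - (97 + 92)) = -218 + (6 - (97 + 92)) = -218 + (6 - 1*189) = -218 + (6 - 189) = -218 - 183 = -401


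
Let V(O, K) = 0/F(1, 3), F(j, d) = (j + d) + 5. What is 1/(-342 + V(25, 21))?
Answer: -1/342 ≈ -0.0029240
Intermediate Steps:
F(j, d) = 5 + d + j (F(j, d) = (d + j) + 5 = 5 + d + j)
V(O, K) = 0 (V(O, K) = 0/(5 + 3 + 1) = 0/9 = 0*(⅑) = 0)
1/(-342 + V(25, 21)) = 1/(-342 + 0) = 1/(-342) = -1/342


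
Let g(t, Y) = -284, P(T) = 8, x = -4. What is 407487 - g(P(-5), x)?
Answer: 407771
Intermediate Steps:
407487 - g(P(-5), x) = 407487 - 1*(-284) = 407487 + 284 = 407771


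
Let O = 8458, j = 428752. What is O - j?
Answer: -420294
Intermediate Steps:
O - j = 8458 - 1*428752 = 8458 - 428752 = -420294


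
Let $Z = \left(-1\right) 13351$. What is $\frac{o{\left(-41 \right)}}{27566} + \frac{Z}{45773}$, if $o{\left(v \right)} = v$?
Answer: $- \frac{580707}{1980814} \approx -0.29317$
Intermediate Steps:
$Z = -13351$
$\frac{o{\left(-41 \right)}}{27566} + \frac{Z}{45773} = - \frac{41}{27566} - \frac{13351}{45773} = \left(-41\right) \frac{1}{27566} - \frac{1027}{3521} = - \frac{41}{27566} - \frac{1027}{3521} = - \frac{580707}{1980814}$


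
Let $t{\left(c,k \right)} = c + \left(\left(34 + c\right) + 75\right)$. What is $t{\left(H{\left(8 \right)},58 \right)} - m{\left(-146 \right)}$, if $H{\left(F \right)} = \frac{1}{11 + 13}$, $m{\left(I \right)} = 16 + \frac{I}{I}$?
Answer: $\frac{1105}{12} \approx 92.083$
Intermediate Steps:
$m{\left(I \right)} = 17$ ($m{\left(I \right)} = 16 + 1 = 17$)
$H{\left(F \right)} = \frac{1}{24}$
$t{\left(c,k \right)} = 109 + 2 c$ ($t{\left(c,k \right)} = c + \left(109 + c\right) = 109 + 2 c$)
$t{\left(H{\left(8 \right)},58 \right)} - m{\left(-146 \right)} = \left(109 + 2 \cdot \frac{1}{24}\right) - 17 = \left(109 + \frac{1}{12}\right) - 17 = \frac{1309}{12} - 17 = \frac{1105}{12}$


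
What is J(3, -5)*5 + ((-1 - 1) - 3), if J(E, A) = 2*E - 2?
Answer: 15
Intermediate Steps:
J(E, A) = -2 + 2*E
J(3, -5)*5 + ((-1 - 1) - 3) = (-2 + 2*3)*5 + ((-1 - 1) - 3) = (-2 + 6)*5 + (-2 - 3) = 4*5 - 5 = 20 - 5 = 15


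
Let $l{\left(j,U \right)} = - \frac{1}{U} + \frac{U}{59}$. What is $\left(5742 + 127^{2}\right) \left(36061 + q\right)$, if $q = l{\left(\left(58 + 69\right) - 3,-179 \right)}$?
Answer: $\frac{8328656995169}{10561} \approx 7.8862 \cdot 10^{8}$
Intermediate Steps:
$l{\left(j,U \right)} = - \frac{1}{U} + \frac{U}{59}$ ($l{\left(j,U \right)} = - \frac{1}{U} + U \frac{1}{59} = - \frac{1}{U} + \frac{U}{59}$)
$q = - \frac{31982}{10561}$ ($q = - \frac{1}{-179} + \frac{1}{59} \left(-179\right) = \left(-1\right) \left(- \frac{1}{179}\right) - \frac{179}{59} = \frac{1}{179} - \frac{179}{59} = - \frac{31982}{10561} \approx -3.0283$)
$\left(5742 + 127^{2}\right) \left(36061 + q\right) = \left(5742 + 127^{2}\right) \left(36061 - \frac{31982}{10561}\right) = \left(5742 + 16129\right) \frac{380808239}{10561} = 21871 \cdot \frac{380808239}{10561} = \frac{8328656995169}{10561}$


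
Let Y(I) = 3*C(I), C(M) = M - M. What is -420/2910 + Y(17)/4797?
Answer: -14/97 ≈ -0.14433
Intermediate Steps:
C(M) = 0
Y(I) = 0 (Y(I) = 3*0 = 0)
-420/2910 + Y(17)/4797 = -420/2910 + 0/4797 = -420*1/2910 + 0*(1/4797) = -14/97 + 0 = -14/97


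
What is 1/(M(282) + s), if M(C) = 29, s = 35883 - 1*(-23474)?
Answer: 1/59386 ≈ 1.6839e-5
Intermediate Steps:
s = 59357 (s = 35883 + 23474 = 59357)
1/(M(282) + s) = 1/(29 + 59357) = 1/59386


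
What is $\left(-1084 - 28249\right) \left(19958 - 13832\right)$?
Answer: $-179693958$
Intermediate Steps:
$\left(-1084 - 28249\right) \left(19958 - 13832\right) = \left(-29333\right) 6126 = -179693958$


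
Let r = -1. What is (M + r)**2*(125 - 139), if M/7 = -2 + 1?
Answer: -896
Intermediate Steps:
M = -7 (M = 7*(-2 + 1) = 7*(-1) = -7)
(M + r)**2*(125 - 139) = (-7 - 1)**2*(125 - 139) = (-8)**2*(-14) = 64*(-14) = -896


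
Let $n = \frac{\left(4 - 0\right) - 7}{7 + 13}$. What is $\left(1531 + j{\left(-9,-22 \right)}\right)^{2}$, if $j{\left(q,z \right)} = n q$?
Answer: $\frac{939238609}{400} \approx 2.3481 \cdot 10^{6}$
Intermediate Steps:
$n = - \frac{3}{20}$ ($n = \frac{\left(4 + 0\right) - 7}{20} = \left(4 - 7\right) \frac{1}{20} = \left(-3\right) \frac{1}{20} = - \frac{3}{20} \approx -0.15$)
$j{\left(q,z \right)} = - \frac{3 q}{20}$
$\left(1531 + j{\left(-9,-22 \right)}\right)^{2} = \left(1531 - - \frac{27}{20}\right)^{2} = \left(1531 + \frac{27}{20}\right)^{2} = \left(\frac{30647}{20}\right)^{2} = \frac{939238609}{400}$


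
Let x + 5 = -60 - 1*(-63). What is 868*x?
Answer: -1736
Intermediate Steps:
x = -2 (x = -5 + (-60 - 1*(-63)) = -5 + (-60 + 63) = -5 + 3 = -2)
868*x = 868*(-2) = -1736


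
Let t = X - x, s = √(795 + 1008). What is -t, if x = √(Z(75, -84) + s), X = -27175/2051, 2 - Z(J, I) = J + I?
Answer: 27175/2051 + √(11 + √1803) ≈ 20.561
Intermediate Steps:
Z(J, I) = 2 - I - J (Z(J, I) = 2 - (J + I) = 2 - (I + J) = 2 + (-I - J) = 2 - I - J)
s = √1803 ≈ 42.462
X = -27175/2051 (X = -27175*1/2051 = -27175/2051 ≈ -13.250)
x = √(11 + √1803) (x = √((2 - 1*(-84) - 1*75) + √1803) = √((2 + 84 - 75) + √1803) = √(11 + √1803) ≈ 7.3118)
t = -27175/2051 - √(11 + √1803) ≈ -20.561
-t = -(-27175/2051 - √(11 + √1803)) = 27175/2051 + √(11 + √1803)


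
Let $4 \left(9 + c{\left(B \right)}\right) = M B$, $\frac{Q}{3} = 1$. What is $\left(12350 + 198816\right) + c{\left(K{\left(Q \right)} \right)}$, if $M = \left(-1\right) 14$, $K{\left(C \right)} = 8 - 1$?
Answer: $\frac{422265}{2} \approx 2.1113 \cdot 10^{5}$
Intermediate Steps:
$Q = 3$ ($Q = 3 \cdot 1 = 3$)
$K{\left(C \right)} = 7$
$M = -14$
$c{\left(B \right)} = -9 - \frac{7 B}{2}$ ($c{\left(B \right)} = -9 + \frac{\left(-14\right) B}{4} = -9 - \frac{7 B}{2}$)
$\left(12350 + 198816\right) + c{\left(K{\left(Q \right)} \right)} = \left(12350 + 198816\right) - \frac{67}{2} = 211166 - \frac{67}{2} = \frac{422265}{2}$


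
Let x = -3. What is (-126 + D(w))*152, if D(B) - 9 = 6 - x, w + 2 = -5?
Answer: -16416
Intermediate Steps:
w = -7 (w = -2 - 5 = -7)
D(B) = 18 (D(B) = 9 + (6 - 1*(-3)) = 9 + (6 + 3) = 9 + 9 = 18)
(-126 + D(w))*152 = (-126 + 18)*152 = -108*152 = -16416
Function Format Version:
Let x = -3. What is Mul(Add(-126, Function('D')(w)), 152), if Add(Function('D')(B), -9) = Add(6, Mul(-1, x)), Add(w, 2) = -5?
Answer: -16416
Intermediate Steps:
w = -7 (w = Add(-2, -5) = -7)
Function('D')(B) = 18 (Function('D')(B) = Add(9, Add(6, Mul(-1, -3))) = Add(9, Add(6, 3)) = Add(9, 9) = 18)
Mul(Add(-126, Function('D')(w)), 152) = Mul(Add(-126, 18), 152) = Mul(-108, 152) = -16416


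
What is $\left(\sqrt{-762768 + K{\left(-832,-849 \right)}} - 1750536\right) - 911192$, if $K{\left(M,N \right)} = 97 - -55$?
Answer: $-2661728 + 2 i \sqrt{190654} \approx -2.6617 \cdot 10^{6} + 873.28 i$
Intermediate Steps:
$K{\left(M,N \right)} = 152$ ($K{\left(M,N \right)} = 97 + 55 = 152$)
$\left(\sqrt{-762768 + K{\left(-832,-849 \right)}} - 1750536\right) - 911192 = \left(\sqrt{-762768 + 152} - 1750536\right) - 911192 = \left(\sqrt{-762616} - 1750536\right) - 911192 = \left(2 i \sqrt{190654} - 1750536\right) - 911192 = \left(-1750536 + 2 i \sqrt{190654}\right) - 911192 = -2661728 + 2 i \sqrt{190654}$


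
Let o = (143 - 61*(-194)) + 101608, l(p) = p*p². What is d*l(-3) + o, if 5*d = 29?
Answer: 567142/5 ≈ 1.1343e+5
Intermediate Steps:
d = 29/5 (d = (⅕)*29 = 29/5 ≈ 5.8000)
l(p) = p³
o = 113585 (o = (143 + 11834) + 101608 = 11977 + 101608 = 113585)
d*l(-3) + o = (29/5)*(-3)³ + 113585 = (29/5)*(-27) + 113585 = -783/5 + 113585 = 567142/5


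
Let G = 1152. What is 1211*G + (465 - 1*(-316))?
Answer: 1395853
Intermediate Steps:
1211*G + (465 - 1*(-316)) = 1211*1152 + (465 - 1*(-316)) = 1395072 + (465 + 316) = 1395072 + 781 = 1395853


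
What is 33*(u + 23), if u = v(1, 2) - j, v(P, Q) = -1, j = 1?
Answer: 693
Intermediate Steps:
u = -2 (u = -1 - 1*1 = -1 - 1 = -2)
33*(u + 23) = 33*(-2 + 23) = 33*21 = 693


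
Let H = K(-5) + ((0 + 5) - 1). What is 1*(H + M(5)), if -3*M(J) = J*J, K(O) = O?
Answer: -28/3 ≈ -9.3333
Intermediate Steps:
M(J) = -J²/3 (M(J) = -J*J/3 = -J²/3)
H = -1 (H = -5 + ((0 + 5) - 1) = -5 + (5 - 1) = -5 + 4 = -1)
1*(H + M(5)) = 1*(-1 - ⅓*5²) = 1*(-1 - ⅓*25) = 1*(-1 - 25/3) = 1*(-28/3) = -28/3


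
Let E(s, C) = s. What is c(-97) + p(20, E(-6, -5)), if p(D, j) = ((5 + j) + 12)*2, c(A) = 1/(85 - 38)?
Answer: 1035/47 ≈ 22.021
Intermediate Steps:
c(A) = 1/47
p(D, j) = 34 + 2*j (p(D, j) = (17 + j)*2 = 34 + 2*j)
c(-97) + p(20, E(-6, -5)) = 1/47 + (34 + 2*(-6)) = 1/47 + (34 - 12) = 1/47 + 22 = 1035/47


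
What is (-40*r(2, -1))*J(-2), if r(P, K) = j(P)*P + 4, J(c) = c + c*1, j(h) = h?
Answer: 1280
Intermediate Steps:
J(c) = 2*c (J(c) = c + c = 2*c)
r(P, K) = 4 + P² (r(P, K) = P*P + 4 = P² + 4 = 4 + P²)
(-40*r(2, -1))*J(-2) = (-40*(4 + 2²))*(2*(-2)) = -40*(4 + 4)*(-4) = -40*8*(-4) = -320*(-4) = 1280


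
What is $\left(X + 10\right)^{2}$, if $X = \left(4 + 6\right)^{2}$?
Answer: $12100$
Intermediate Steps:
$X = 100$ ($X = 10^{2} = 100$)
$\left(X + 10\right)^{2} = \left(100 + 10\right)^{2} = 110^{2} = 12100$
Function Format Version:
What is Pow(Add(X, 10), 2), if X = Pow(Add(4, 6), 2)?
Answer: 12100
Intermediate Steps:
X = 100 (X = Pow(10, 2) = 100)
Pow(Add(X, 10), 2) = Pow(Add(100, 10), 2) = Pow(110, 2) = 12100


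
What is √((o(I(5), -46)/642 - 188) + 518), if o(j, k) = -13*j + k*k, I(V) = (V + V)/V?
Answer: 5*√1373559/321 ≈ 18.255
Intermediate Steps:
I(V) = 2 (I(V) = (2*V)/V = 2)
o(j, k) = k² - 13*j (o(j, k) = -13*j + k² = k² - 13*j)
√((o(I(5), -46)/642 - 188) + 518) = √((((-46)² - 13*2)/642 - 188) + 518) = √(((2116 - 26)*(1/642) - 188) + 518) = √((2090*(1/642) - 188) + 518) = √((1045/321 - 188) + 518) = √(-59303/321 + 518) = √(106975/321) = 5*√1373559/321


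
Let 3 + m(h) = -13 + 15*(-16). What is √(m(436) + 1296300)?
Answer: 2*√324011 ≈ 1138.4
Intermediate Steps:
m(h) = -256 (m(h) = -3 + (-13 + 15*(-16)) = -3 + (-13 - 240) = -3 - 253 = -256)
√(m(436) + 1296300) = √(-256 + 1296300) = √1296044 = 2*√324011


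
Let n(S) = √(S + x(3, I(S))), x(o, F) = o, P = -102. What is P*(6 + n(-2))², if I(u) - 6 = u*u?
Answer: -4998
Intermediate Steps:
I(u) = 6 + u² (I(u) = 6 + u*u = 6 + u²)
n(S) = √(3 + S) (n(S) = √(S + 3) = √(3 + S))
P*(6 + n(-2))² = -102*(6 + √(3 - 2))² = -102*(6 + √1)² = -102*(6 + 1)² = -102*7² = -102*49 = -4998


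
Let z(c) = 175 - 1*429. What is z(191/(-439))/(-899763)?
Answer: 254/899763 ≈ 0.00028230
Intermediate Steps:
z(c) = -254 (z(c) = 175 - 429 = -254)
z(191/(-439))/(-899763) = -254/(-899763) = -254*(-1/899763) = 254/899763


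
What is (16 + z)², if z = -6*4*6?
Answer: 16384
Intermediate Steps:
z = -144 (z = -24*6 = -144)
(16 + z)² = (16 - 144)² = (-128)² = 16384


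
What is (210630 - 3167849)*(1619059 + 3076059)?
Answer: -13884492156842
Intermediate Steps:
(210630 - 3167849)*(1619059 + 3076059) = -2957219*4695118 = -13884492156842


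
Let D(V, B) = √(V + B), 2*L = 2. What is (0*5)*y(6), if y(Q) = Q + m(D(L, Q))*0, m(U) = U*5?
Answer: 0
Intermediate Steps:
L = 1 (L = (½)*2 = 1)
D(V, B) = √(B + V)
m(U) = 5*U
y(Q) = Q (y(Q) = Q + (5*√(Q + 1))*0 = Q + (5*√(1 + Q))*0 = Q + 0 = Q)
(0*5)*y(6) = (0*5)*6 = 0*6 = 0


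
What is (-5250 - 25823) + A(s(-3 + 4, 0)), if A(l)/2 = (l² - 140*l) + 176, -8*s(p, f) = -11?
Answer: -995271/32 ≈ -31102.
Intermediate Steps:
s(p, f) = 11/8 (s(p, f) = -⅛*(-11) = 11/8)
A(l) = 352 - 280*l + 2*l² (A(l) = 2*((l² - 140*l) + 176) = 2*(176 + l² - 140*l) = 352 - 280*l + 2*l²)
(-5250 - 25823) + A(s(-3 + 4, 0)) = (-5250 - 25823) + (352 - 280*11/8 + 2*(11/8)²) = -31073 + (352 - 385 + 2*(121/64)) = -31073 + (352 - 385 + 121/32) = -31073 - 935/32 = -995271/32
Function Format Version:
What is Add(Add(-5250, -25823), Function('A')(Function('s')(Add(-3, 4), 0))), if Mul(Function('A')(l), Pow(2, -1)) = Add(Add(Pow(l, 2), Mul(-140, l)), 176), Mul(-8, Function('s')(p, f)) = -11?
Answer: Rational(-995271, 32) ≈ -31102.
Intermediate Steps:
Function('s')(p, f) = Rational(11, 8) (Function('s')(p, f) = Mul(Rational(-1, 8), -11) = Rational(11, 8))
Function('A')(l) = Add(352, Mul(-280, l), Mul(2, Pow(l, 2))) (Function('A')(l) = Mul(2, Add(Add(Pow(l, 2), Mul(-140, l)), 176)) = Mul(2, Add(176, Pow(l, 2), Mul(-140, l))) = Add(352, Mul(-280, l), Mul(2, Pow(l, 2))))
Add(Add(-5250, -25823), Function('A')(Function('s')(Add(-3, 4), 0))) = Add(Add(-5250, -25823), Add(352, Mul(-280, Rational(11, 8)), Mul(2, Pow(Rational(11, 8), 2)))) = Add(-31073, Add(352, -385, Mul(2, Rational(121, 64)))) = Add(-31073, Add(352, -385, Rational(121, 32))) = Add(-31073, Rational(-935, 32)) = Rational(-995271, 32)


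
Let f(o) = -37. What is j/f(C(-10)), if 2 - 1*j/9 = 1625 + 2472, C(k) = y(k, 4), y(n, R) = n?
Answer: 36855/37 ≈ 996.08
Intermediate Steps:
C(k) = k
j = -36855 (j = 18 - 9*(1625 + 2472) = 18 - 9*4097 = 18 - 36873 = -36855)
j/f(C(-10)) = -36855/(-37) = -36855*(-1/37) = 36855/37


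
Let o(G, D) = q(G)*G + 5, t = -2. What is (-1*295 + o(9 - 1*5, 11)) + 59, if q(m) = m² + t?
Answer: -175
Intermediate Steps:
q(m) = -2 + m² (q(m) = m² - 2 = -2 + m²)
o(G, D) = 5 + G*(-2 + G²) (o(G, D) = (-2 + G²)*G + 5 = G*(-2 + G²) + 5 = 5 + G*(-2 + G²))
(-1*295 + o(9 - 1*5, 11)) + 59 = (-1*295 + (5 + (9 - 1*5)*(-2 + (9 - 1*5)²))) + 59 = (-295 + (5 + (9 - 5)*(-2 + (9 - 5)²))) + 59 = (-295 + (5 + 4*(-2 + 4²))) + 59 = (-295 + (5 + 4*(-2 + 16))) + 59 = (-295 + (5 + 4*14)) + 59 = (-295 + (5 + 56)) + 59 = (-295 + 61) + 59 = -234 + 59 = -175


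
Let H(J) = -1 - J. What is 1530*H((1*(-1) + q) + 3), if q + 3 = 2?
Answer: -3060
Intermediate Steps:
q = -1 (q = -3 + 2 = -1)
1530*H((1*(-1) + q) + 3) = 1530*(-1 - ((1*(-1) - 1) + 3)) = 1530*(-1 - ((-1 - 1) + 3)) = 1530*(-1 - (-2 + 3)) = 1530*(-1 - 1*1) = 1530*(-1 - 1) = 1530*(-2) = -3060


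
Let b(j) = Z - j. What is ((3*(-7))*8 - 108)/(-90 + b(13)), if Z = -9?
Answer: 69/28 ≈ 2.4643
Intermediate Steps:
b(j) = -9 - j
((3*(-7))*8 - 108)/(-90 + b(13)) = ((3*(-7))*8 - 108)/(-90 + (-9 - 1*13)) = (-21*8 - 108)/(-90 + (-9 - 13)) = (-168 - 108)/(-90 - 22) = -276/(-112) = -276*(-1/112) = 69/28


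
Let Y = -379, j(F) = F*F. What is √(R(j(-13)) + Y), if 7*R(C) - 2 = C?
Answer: I*√17374/7 ≈ 18.83*I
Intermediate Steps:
j(F) = F²
R(C) = 2/7 + C/7
√(R(j(-13)) + Y) = √((2/7 + (⅐)*(-13)²) - 379) = √((2/7 + (⅐)*169) - 379) = √((2/7 + 169/7) - 379) = √(171/7 - 379) = √(-2482/7) = I*√17374/7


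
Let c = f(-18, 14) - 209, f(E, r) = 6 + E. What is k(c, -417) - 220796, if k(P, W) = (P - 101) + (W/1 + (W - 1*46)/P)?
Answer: -48958772/221 ≈ -2.2153e+5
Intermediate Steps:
c = -221 (c = (6 - 18) - 209 = -12 - 209 = -221)
k(P, W) = -101 + P + W + (-46 + W)/P (k(P, W) = (-101 + P) + (W*1 + (W - 46)/P) = (-101 + P) + (W + (-46 + W)/P) = -101 + P + W + (-46 + W)/P)
k(c, -417) - 220796 = (-46 - 417 - 221*(-101 - 221 - 417))/(-221) - 220796 = -(-46 - 417 - 221*(-739))/221 - 220796 = -(-46 - 417 + 163319)/221 - 220796 = -1/221*162856 - 220796 = -162856/221 - 220796 = -48958772/221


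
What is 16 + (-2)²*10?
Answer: 56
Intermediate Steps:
16 + (-2)²*10 = 16 + 4*10 = 16 + 40 = 56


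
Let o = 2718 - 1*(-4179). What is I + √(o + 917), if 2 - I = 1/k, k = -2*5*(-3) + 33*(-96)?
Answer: 6277/3138 + √7814 ≈ 90.397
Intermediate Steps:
o = 6897 (o = 2718 + 4179 = 6897)
k = -3138 (k = -10*(-3) - 3168 = 30 - 3168 = -3138)
I = 6277/3138 (I = 2 - 1/(-3138) = 2 - 1*(-1/3138) = 2 + 1/3138 = 6277/3138 ≈ 2.0003)
I + √(o + 917) = 6277/3138 + √(6897 + 917) = 6277/3138 + √7814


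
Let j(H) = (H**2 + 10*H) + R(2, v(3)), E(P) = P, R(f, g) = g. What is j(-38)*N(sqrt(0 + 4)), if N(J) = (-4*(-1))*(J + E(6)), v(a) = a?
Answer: 34144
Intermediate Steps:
j(H) = 3 + H**2 + 10*H (j(H) = (H**2 + 10*H) + 3 = 3 + H**2 + 10*H)
N(J) = 24 + 4*J (N(J) = (-4*(-1))*(J + 6) = 4*(6 + J) = 24 + 4*J)
j(-38)*N(sqrt(0 + 4)) = (3 + (-38)**2 + 10*(-38))*(24 + 4*sqrt(0 + 4)) = (3 + 1444 - 380)*(24 + 4*sqrt(4)) = 1067*(24 + 4*2) = 1067*(24 + 8) = 1067*32 = 34144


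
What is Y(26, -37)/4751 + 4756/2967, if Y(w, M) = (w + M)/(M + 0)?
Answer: 836075609/521560029 ≈ 1.6030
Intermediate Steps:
Y(w, M) = (M + w)/M
Y(26, -37)/4751 + 4756/2967 = ((-37 + 26)/(-37))/4751 + 4756/2967 = -1/37*(-11)*(1/4751) + 4756*(1/2967) = (11/37)*(1/4751) + 4756/2967 = 11/175787 + 4756/2967 = 836075609/521560029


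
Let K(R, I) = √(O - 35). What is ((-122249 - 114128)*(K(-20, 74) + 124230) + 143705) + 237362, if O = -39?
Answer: -29364733643 - 236377*I*√74 ≈ -2.9365e+10 - 2.0334e+6*I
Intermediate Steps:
K(R, I) = I*√74 (K(R, I) = √(-39 - 35) = √(-74) = I*√74)
((-122249 - 114128)*(K(-20, 74) + 124230) + 143705) + 237362 = ((-122249 - 114128)*(I*√74 + 124230) + 143705) + 237362 = (-236377*(124230 + I*√74) + 143705) + 237362 = ((-29365114710 - 236377*I*√74) + 143705) + 237362 = (-29364971005 - 236377*I*√74) + 237362 = -29364733643 - 236377*I*√74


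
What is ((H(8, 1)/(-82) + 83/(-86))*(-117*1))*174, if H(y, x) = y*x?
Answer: 38140713/1763 ≈ 21634.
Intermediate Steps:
H(y, x) = x*y
((H(8, 1)/(-82) + 83/(-86))*(-117*1))*174 = (((1*8)/(-82) + 83/(-86))*(-117*1))*174 = ((8*(-1/82) + 83*(-1/86))*(-117))*174 = ((-4/41 - 83/86)*(-117))*174 = -3747/3526*(-117)*174 = (438399/3526)*174 = 38140713/1763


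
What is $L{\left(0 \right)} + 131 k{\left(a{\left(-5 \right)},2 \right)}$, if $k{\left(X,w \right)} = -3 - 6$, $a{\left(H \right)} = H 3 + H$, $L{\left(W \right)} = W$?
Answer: $-1179$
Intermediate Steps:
$a{\left(H \right)} = 4 H$ ($a{\left(H \right)} = 3 H + H = 4 H$)
$k{\left(X,w \right)} = -9$ ($k{\left(X,w \right)} = -3 - 6 = -9$)
$L{\left(0 \right)} + 131 k{\left(a{\left(-5 \right)},2 \right)} = 0 + 131 \left(-9\right) = 0 - 1179 = -1179$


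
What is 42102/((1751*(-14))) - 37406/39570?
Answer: -645736706/242504745 ≈ -2.6628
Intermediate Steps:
42102/((1751*(-14))) - 37406/39570 = 42102/(-24514) - 37406*1/39570 = 42102*(-1/24514) - 18703/19785 = -21051/12257 - 18703/19785 = -645736706/242504745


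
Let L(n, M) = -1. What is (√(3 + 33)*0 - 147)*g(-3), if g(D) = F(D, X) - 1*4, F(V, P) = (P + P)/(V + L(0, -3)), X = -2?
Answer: 441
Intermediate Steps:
F(V, P) = 2*P/(-1 + V) (F(V, P) = (P + P)/(V - 1) = (2*P)/(-1 + V) = 2*P/(-1 + V))
g(D) = -4 - 4/(-1 + D) (g(D) = 2*(-2)/(-1 + D) - 1*4 = -4/(-1 + D) - 4 = -4 - 4/(-1 + D))
(√(3 + 33)*0 - 147)*g(-3) = (√(3 + 33)*0 - 147)*(-4*(-3)/(-1 - 3)) = (√36*0 - 147)*(-4*(-3)/(-4)) = (6*0 - 147)*(-4*(-3)*(-¼)) = (0 - 147)*(-3) = -147*(-3) = 441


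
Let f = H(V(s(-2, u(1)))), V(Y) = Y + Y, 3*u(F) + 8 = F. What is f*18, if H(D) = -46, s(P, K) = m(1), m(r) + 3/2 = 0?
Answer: -828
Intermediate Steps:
u(F) = -8/3 + F/3
m(r) = -3/2 (m(r) = -3/2 + 0 = -3/2)
s(P, K) = -3/2
V(Y) = 2*Y
f = -46
f*18 = -46*18 = -828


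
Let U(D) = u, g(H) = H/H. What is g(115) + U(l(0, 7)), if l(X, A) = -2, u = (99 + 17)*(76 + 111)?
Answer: 21693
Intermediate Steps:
g(H) = 1
u = 21692 (u = 116*187 = 21692)
U(D) = 21692
g(115) + U(l(0, 7)) = 1 + 21692 = 21693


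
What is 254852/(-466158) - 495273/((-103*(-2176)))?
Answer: -143997470095/52239530112 ≈ -2.7565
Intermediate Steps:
254852/(-466158) - 495273/((-103*(-2176))) = 254852*(-1/466158) - 495273/224128 = -127426/233079 - 495273*1/224128 = -127426/233079 - 495273/224128 = -143997470095/52239530112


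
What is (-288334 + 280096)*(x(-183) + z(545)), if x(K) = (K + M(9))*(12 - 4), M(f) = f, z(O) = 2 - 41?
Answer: 11788578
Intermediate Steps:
z(O) = -39
x(K) = 72 + 8*K (x(K) = (K + 9)*(12 - 4) = (9 + K)*8 = 72 + 8*K)
(-288334 + 280096)*(x(-183) + z(545)) = (-288334 + 280096)*((72 + 8*(-183)) - 39) = -8238*((72 - 1464) - 39) = -8238*(-1392 - 39) = -8238*(-1431) = 11788578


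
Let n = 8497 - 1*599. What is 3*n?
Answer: 23694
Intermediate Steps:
n = 7898 (n = 8497 - 599 = 7898)
3*n = 3*7898 = 23694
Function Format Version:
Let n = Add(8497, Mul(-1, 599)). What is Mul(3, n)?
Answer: 23694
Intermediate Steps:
n = 7898 (n = Add(8497, -599) = 7898)
Mul(3, n) = Mul(3, 7898) = 23694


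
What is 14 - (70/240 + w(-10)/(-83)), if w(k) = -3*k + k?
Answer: 27787/1992 ≈ 13.949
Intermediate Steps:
w(k) = -2*k
14 - (70/240 + w(-10)/(-83)) = 14 - (70/240 - 2*(-10)/(-83)) = 14 - (70*(1/240) + 20*(-1/83)) = 14 - (7/24 - 20/83) = 14 - 1*101/1992 = 14 - 101/1992 = 27787/1992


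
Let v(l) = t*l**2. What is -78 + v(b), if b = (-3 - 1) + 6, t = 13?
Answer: -26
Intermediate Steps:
b = 2 (b = -4 + 6 = 2)
v(l) = 13*l**2
-78 + v(b) = -78 + 13*2**2 = -78 + 13*4 = -78 + 52 = -26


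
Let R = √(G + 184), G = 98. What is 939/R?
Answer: 313*√282/94 ≈ 55.917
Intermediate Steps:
R = √282 (R = √(98 + 184) = √282 ≈ 16.793)
939/R = 939/(√282) = 939*(√282/282) = 313*√282/94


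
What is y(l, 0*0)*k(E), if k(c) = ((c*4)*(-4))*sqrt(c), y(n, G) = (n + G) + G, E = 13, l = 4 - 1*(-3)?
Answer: -1456*sqrt(13) ≈ -5249.7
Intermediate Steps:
l = 7 (l = 4 + 3 = 7)
y(n, G) = n + 2*G (y(n, G) = (G + n) + G = n + 2*G)
k(c) = -16*c**(3/2) (k(c) = ((4*c)*(-4))*sqrt(c) = (-16*c)*sqrt(c) = -16*c**(3/2))
y(l, 0*0)*k(E) = (7 + 2*(0*0))*(-208*sqrt(13)) = (7 + 2*0)*(-208*sqrt(13)) = (7 + 0)*(-208*sqrt(13)) = 7*(-208*sqrt(13)) = -1456*sqrt(13)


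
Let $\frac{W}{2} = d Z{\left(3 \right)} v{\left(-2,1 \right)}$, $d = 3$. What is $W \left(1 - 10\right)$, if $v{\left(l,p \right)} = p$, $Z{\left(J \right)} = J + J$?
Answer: $-324$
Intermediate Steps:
$Z{\left(J \right)} = 2 J$
$W = 36$ ($W = 2 \cdot 3 \cdot 2 \cdot 3 \cdot 1 = 2 \cdot 3 \cdot 6 \cdot 1 = 2 \cdot 18 \cdot 1 = 2 \cdot 18 = 36$)
$W \left(1 - 10\right) = 36 \left(1 - 10\right) = 36 \left(-9\right) = -324$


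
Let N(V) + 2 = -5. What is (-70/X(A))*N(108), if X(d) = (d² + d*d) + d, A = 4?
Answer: 245/18 ≈ 13.611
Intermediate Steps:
N(V) = -7 (N(V) = -2 - 5 = -7)
X(d) = d + 2*d² (X(d) = (d² + d²) + d = 2*d² + d = d + 2*d²)
(-70/X(A))*N(108) = -70*1/(4*(1 + 2*4))*(-7) = -70*1/(4*(1 + 8))*(-7) = -70/(4*9)*(-7) = -70/36*(-7) = -70*1/36*(-7) = -35/18*(-7) = 245/18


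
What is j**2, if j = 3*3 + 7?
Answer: 256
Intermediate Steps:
j = 16 (j = 9 + 7 = 16)
j**2 = 16**2 = 256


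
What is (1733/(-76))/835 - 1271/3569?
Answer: -86842737/226488740 ≈ -0.38343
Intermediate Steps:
(1733/(-76))/835 - 1271/3569 = (1733*(-1/76))*(1/835) - 1271*1/3569 = -1733/76*1/835 - 1271/3569 = -1733/63460 - 1271/3569 = -86842737/226488740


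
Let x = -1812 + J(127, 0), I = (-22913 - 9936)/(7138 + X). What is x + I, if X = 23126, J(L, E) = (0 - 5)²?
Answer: -54114617/30264 ≈ -1788.1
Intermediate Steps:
J(L, E) = 25 (J(L, E) = (-5)² = 25)
I = -32849/30264 (I = (-22913 - 9936)/(7138 + 23126) = -32849/30264 ≈ -1.0854)
x = -1787 (x = -1812 + 25 = -1787)
x + I = -1787 - 32849/30264 = -54114617/30264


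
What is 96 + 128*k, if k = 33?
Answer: 4320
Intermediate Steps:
96 + 128*k = 96 + 128*33 = 96 + 4224 = 4320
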